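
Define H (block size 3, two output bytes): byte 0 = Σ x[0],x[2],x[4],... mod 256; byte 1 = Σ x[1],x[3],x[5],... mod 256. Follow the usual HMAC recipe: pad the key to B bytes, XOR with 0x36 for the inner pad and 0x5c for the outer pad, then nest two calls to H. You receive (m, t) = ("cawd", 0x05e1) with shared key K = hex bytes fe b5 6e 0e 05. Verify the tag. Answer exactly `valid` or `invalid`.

Key hex bytes fe b5 6e 0e 05 is 5 bytes > B = 3, so hash it first: H(key) = 71 c3, then zero-pad to 3 bytes: K' = 71 c3 00.
K' ⊕ ipad = 47 f5 36; K' ⊕ opad = 2d 9f 5c.
Inner hash: even-index sum = 322 mod 256 = 66; odd-index sum = 463 mod 256 = 207 → 42 cf.
Outer hash (recomputed tag): even-index sum = 344 mod 256 = 88; odd-index sum = 225 mod 256 = 225 → 58 e1.
Recomputed tag = 58e1; claimed = 05e1 → mismatch.

invalid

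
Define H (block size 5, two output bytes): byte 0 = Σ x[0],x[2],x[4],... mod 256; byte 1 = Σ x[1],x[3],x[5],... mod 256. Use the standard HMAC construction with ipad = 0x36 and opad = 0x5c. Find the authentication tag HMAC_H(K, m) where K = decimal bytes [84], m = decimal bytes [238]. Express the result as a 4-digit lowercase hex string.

Key decimal bytes [84] = 54 is 1 byte ≤ B = 5; zero-pad to 5 bytes: K' = 54 00 00 00 00.
K' ⊕ ipad = 62 36 36 36 36.  K' ⊕ opad = 08 5c 5c 5c 5c.
Inner input = (K'⊕ipad) ∥ m = 62 36 36 36 36 ∥ ee.
Inner hash: even-index sum = 206 mod 256 = 206; odd-index sum = 346 mod 256 = 90 → ce 5a.
Outer input = (K'⊕opad) ∥ inner = 08 5c 5c 5c 5c ∥ ce 5a.
Outer hash (tag): even-index sum = 282 mod 256 = 26; odd-index sum = 390 mod 256 = 134 → 1a 86.

1a86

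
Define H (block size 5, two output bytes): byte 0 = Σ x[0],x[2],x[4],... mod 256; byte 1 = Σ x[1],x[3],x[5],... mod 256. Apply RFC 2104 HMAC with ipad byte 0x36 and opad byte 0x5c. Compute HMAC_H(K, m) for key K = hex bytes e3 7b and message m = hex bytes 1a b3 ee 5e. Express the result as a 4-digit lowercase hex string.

02d5

Key hex bytes e3 7b is 2 bytes ≤ B = 5; zero-pad to 5 bytes: K' = e3 7b 00 00 00.
K' ⊕ ipad = d5 4d 36 36 36.  K' ⊕ opad = bf 27 5c 5c 5c.
Inner input = (K'⊕ipad) ∥ m = d5 4d 36 36 36 ∥ 1a b3 ee 5e.
Inner hash: even-index sum = 594 mod 256 = 82; odd-index sum = 395 mod 256 = 139 → 52 8b.
Outer input = (K'⊕opad) ∥ inner = bf 27 5c 5c 5c ∥ 52 8b.
Outer hash (tag): even-index sum = 514 mod 256 = 2; odd-index sum = 213 mod 256 = 213 → 02 d5.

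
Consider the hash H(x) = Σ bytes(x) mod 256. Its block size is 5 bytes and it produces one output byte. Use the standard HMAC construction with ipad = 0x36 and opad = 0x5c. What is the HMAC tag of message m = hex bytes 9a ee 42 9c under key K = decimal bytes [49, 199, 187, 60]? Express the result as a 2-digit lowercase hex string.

Key decimal bytes [49, 199, 187, 60] = 31 c7 bb 3c is 4 bytes ≤ B = 5; zero-pad to 5 bytes: K' = 31 c7 bb 3c 00.
K' ⊕ ipad = 07 f1 8d 0a 36.  K' ⊕ opad = 6d 9b e7 60 5c.
Inner input = (K'⊕ipad) ∥ m = 07 f1 8d 0a 36 ∥ 9a ee 42 9c.
Inner hash: sum = 7+241+141+10+54+154+238+66+156 = 1067; mod 256 = 43 → 2b.
Outer input = (K'⊕opad) ∥ inner = 6d 9b e7 60 5c ∥ 2b.
Outer hash (tag): sum = 109+155+231+96+92+43 = 726; mod 256 = 214 → d6.

d6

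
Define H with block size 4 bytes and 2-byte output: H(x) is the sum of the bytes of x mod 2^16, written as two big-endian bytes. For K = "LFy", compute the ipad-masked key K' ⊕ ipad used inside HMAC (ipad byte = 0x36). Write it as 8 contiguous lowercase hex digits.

Key "LFy" = 4c 46 79 is 3 bytes ≤ B = 4; zero-pad to 4 bytes: K' = 4c 46 79 00.
XOR each byte with 0x36: 4c⊕36=7a, 46⊕36=70, 79⊕36=4f, 00⊕36=36.

7a704f36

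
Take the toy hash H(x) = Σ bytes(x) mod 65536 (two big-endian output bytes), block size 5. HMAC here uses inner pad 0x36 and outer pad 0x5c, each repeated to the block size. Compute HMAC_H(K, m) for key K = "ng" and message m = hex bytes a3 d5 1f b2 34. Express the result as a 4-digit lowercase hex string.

Key "ng" = 6e 67 is 2 bytes ≤ B = 5; zero-pad to 5 bytes: K' = 6e 67 00 00 00.
K' ⊕ ipad = 58 51 36 36 36.  K' ⊕ opad = 32 3b 5c 5c 5c.
Inner input = (K'⊕ipad) ∥ m = 58 51 36 36 36 ∥ a3 d5 1f b2 34.
Inner hash: sum = 88+81+54+54+54+163+213+31+178+52 = 968 → 03 c8.
Outer input = (K'⊕opad) ∥ inner = 32 3b 5c 5c 5c ∥ 03 c8.
Outer hash (tag): sum = 50+59+92+92+92+3+200 = 588 → 02 4c.

024c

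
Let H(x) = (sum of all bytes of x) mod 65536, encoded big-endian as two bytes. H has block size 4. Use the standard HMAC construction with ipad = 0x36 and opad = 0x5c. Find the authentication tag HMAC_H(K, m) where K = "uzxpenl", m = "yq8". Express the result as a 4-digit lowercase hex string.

Key "uzxpenl" = 75 7a 78 70 65 6e 6c is 7 bytes > B = 4, so hash it first: H(key) = 03 16, then zero-pad to 4 bytes: K' = 03 16 00 00.
K' ⊕ ipad = 35 20 36 36.  K' ⊕ opad = 5f 4a 5c 5c.
Inner input = (K'⊕ipad) ∥ m = 35 20 36 36 ∥ 79 71 38.
Inner hash: sum = 53+32+54+54+121+113+56 = 483 → 01 e3.
Outer input = (K'⊕opad) ∥ inner = 5f 4a 5c 5c ∥ 01 e3.
Outer hash (tag): sum = 95+74+92+92+1+227 = 581 → 02 45.

0245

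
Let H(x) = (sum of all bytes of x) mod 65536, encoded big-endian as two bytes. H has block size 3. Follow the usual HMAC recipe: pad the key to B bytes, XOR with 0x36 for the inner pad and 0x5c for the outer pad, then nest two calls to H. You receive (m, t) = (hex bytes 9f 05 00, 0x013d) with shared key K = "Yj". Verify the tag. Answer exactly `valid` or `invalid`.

Key "Yj" = 59 6a is 2 bytes ≤ B = 3; zero-pad to 3 bytes: K' = 59 6a 00.
K' ⊕ ipad = 6f 5c 36; K' ⊕ opad = 05 36 5c.
Inner hash: sum = 111+92+54+159+5+0 = 421 → 01 a5.
Outer hash (recomputed tag): sum = 5+54+92+1+165 = 317 → 01 3d.
Recomputed tag = 013d; claimed = 013d → match.

valid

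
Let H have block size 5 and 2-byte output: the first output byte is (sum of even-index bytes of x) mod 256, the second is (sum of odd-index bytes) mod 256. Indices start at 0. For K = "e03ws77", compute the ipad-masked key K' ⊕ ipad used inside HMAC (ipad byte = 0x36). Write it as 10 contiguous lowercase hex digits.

74e8363636

Key "e03ws77" = 65 30 33 77 73 37 37 is 7 bytes > B = 5, so hash it first: H(key) = 42 de, then zero-pad to 5 bytes: K' = 42 de 00 00 00.
XOR each byte with 0x36: 42⊕36=74, de⊕36=e8, 00⊕36=36, 00⊕36=36, 00⊕36=36.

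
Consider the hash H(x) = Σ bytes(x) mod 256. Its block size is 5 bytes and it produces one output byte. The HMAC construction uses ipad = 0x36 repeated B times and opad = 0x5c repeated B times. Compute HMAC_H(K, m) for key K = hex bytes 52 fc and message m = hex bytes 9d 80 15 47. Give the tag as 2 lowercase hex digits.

Key hex bytes 52 fc is 2 bytes ≤ B = 5; zero-pad to 5 bytes: K' = 52 fc 00 00 00.
K' ⊕ ipad = 64 ca 36 36 36.  K' ⊕ opad = 0e a0 5c 5c 5c.
Inner input = (K'⊕ipad) ∥ m = 64 ca 36 36 36 ∥ 9d 80 15 47.
Inner hash: sum = 100+202+54+54+54+157+128+21+71 = 841; mod 256 = 73 → 49.
Outer input = (K'⊕opad) ∥ inner = 0e a0 5c 5c 5c ∥ 49.
Outer hash (tag): sum = 14+160+92+92+92+73 = 523; mod 256 = 11 → 0b.

0b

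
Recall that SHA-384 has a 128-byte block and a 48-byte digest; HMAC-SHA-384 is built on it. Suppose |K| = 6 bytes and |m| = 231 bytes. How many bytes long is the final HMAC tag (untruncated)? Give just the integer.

The tag is one SHA-384 digest: 48 bytes.

48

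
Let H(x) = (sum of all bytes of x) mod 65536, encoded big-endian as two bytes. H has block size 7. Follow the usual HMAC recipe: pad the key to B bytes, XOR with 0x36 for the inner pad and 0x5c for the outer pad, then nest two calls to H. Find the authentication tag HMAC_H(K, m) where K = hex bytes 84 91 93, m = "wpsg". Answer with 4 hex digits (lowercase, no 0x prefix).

047f

Key hex bytes 84 91 93 is 3 bytes ≤ B = 7; zero-pad to 7 bytes: K' = 84 91 93 00 00 00 00.
K' ⊕ ipad = b2 a7 a5 36 36 36 36.  K' ⊕ opad = d8 cd cf 5c 5c 5c 5c.
Inner input = (K'⊕ipad) ∥ m = b2 a7 a5 36 36 36 36 ∥ 77 70 73 67.
Inner hash: sum = 178+167+165+54+54+54+54+119+112+115+103 = 1175 → 04 97.
Outer input = (K'⊕opad) ∥ inner = d8 cd cf 5c 5c 5c 5c ∥ 04 97.
Outer hash (tag): sum = 216+205+207+92+92+92+92+4+151 = 1151 → 04 7f.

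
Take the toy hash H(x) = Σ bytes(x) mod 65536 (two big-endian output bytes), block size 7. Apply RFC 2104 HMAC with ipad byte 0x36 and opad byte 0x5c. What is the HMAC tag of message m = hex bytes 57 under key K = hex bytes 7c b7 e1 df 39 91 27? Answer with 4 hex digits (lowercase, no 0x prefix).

04a4

Key hex bytes 7c b7 e1 df 39 91 27 is exactly B = 7 bytes: K' = 7c b7 e1 df 39 91 27.
K' ⊕ ipad = 4a 81 d7 e9 0f a7 11.  K' ⊕ opad = 20 eb bd 83 65 cd 7b.
Inner input = (K'⊕ipad) ∥ m = 4a 81 d7 e9 0f a7 11 ∥ 57.
Inner hash: sum = 74+129+215+233+15+167+17+87 = 937 → 03 a9.
Outer input = (K'⊕opad) ∥ inner = 20 eb bd 83 65 cd 7b ∥ 03 a9.
Outer hash (tag): sum = 32+235+189+131+101+205+123+3+169 = 1188 → 04 a4.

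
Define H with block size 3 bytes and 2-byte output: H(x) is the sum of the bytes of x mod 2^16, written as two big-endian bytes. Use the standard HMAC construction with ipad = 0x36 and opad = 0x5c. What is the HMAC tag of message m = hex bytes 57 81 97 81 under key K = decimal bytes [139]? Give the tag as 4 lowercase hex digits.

Key decimal bytes [139] = 8b is 1 byte ≤ B = 3; zero-pad to 3 bytes: K' = 8b 00 00.
K' ⊕ ipad = bd 36 36.  K' ⊕ opad = d7 5c 5c.
Inner input = (K'⊕ipad) ∥ m = bd 36 36 ∥ 57 81 97 81.
Inner hash: sum = 189+54+54+87+129+151+129 = 793 → 03 19.
Outer input = (K'⊕opad) ∥ inner = d7 5c 5c ∥ 03 19.
Outer hash (tag): sum = 215+92+92+3+25 = 427 → 01 ab.

01ab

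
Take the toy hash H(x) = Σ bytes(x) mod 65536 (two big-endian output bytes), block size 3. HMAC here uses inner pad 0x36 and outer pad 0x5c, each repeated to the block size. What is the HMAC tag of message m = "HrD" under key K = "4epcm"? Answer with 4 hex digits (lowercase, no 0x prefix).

Key "4epcm" = 34 65 70 63 6d is 5 bytes > B = 3, so hash it first: H(key) = 01 d9, then zero-pad to 3 bytes: K' = 01 d9 00.
K' ⊕ ipad = 37 ef 36.  K' ⊕ opad = 5d 85 5c.
Inner input = (K'⊕ipad) ∥ m = 37 ef 36 ∥ 48 72 44.
Inner hash: sum = 55+239+54+72+114+68 = 602 → 02 5a.
Outer input = (K'⊕opad) ∥ inner = 5d 85 5c ∥ 02 5a.
Outer hash (tag): sum = 93+133+92+2+90 = 410 → 01 9a.

019a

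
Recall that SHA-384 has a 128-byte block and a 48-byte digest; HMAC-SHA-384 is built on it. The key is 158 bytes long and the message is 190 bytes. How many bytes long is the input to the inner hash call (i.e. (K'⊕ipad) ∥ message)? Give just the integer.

Key is 158 > 128 bytes, so it is hashed to 48 bytes then zero-padded to 128: |K'| = 128.
Inner input = (K'⊕ipad) ∥ m → 128 + 190 = 318 bytes.

318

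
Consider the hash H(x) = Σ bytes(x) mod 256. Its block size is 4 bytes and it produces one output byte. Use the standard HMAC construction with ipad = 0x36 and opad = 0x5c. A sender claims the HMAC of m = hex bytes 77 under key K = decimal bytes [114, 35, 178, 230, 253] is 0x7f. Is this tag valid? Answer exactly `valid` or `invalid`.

invalid

Key decimal bytes [114, 35, 178, 230, 253] = 72 23 b2 e6 fd is 5 bytes > B = 4, so hash it first: H(key) = 2a, then zero-pad to 4 bytes: K' = 2a 00 00 00.
K' ⊕ ipad = 1c 36 36 36; K' ⊕ opad = 76 5c 5c 5c.
Inner hash: sum = 28+54+54+54+119 = 309; mod 256 = 53 → 35.
Outer hash (recomputed tag): sum = 118+92+92+92+53 = 447; mod 256 = 191 → bf.
Recomputed tag = bf; claimed = 7f → mismatch.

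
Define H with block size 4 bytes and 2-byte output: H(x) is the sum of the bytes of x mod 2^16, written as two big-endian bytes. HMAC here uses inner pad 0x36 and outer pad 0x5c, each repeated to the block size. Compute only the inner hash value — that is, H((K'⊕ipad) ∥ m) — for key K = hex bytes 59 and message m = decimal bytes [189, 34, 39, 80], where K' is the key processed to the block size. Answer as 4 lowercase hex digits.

0267

Key hex bytes 59 is 1 byte ≤ B = 4; zero-pad to 4 bytes: K' = 59 00 00 00.
K' ⊕ ipad = 6f 36 36 36.
Inner input = 6f 36 36 36 ∥ bd 22 27 50.
Inner hash: sum = 111+54+54+54+189+34+39+80 = 615 → 02 67.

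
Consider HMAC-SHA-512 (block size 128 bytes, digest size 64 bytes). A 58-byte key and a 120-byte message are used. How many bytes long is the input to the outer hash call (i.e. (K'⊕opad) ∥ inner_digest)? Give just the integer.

192

Key is 58 ≤ 128 bytes, zero-padded: |K'| = 128.
Outer input = (K'⊕opad) ∥ H(inner) → 128 + 64 = 192 bytes.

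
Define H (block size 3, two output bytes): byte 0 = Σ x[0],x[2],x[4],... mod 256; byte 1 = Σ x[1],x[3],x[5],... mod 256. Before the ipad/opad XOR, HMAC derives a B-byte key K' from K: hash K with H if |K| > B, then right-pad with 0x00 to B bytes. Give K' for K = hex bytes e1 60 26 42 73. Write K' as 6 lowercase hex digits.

7aa200

|K| = 5 > B = 3, so first hash the key.
H(K): even-index sum = 378 mod 256 = 122; odd-index sum = 162 mod 256 = 162 → 7a a2.
Zero-pad H(K) = 7a a2 to 3 bytes: K' = 7a a2 00.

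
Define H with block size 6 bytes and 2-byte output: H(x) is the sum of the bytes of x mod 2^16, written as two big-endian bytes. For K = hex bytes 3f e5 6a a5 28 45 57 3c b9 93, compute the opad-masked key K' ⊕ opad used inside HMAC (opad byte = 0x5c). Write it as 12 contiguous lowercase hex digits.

Key hex bytes 3f e5 6a a5 28 45 57 3c b9 93 is 10 bytes > B = 6, so hash it first: H(key) = 04 7f, then zero-pad to 6 bytes: K' = 04 7f 00 00 00 00.
XOR each byte with 0x5c: 04⊕5c=58, 7f⊕5c=23, 00⊕5c=5c, 00⊕5c=5c, 00⊕5c=5c, 00⊕5c=5c.

58235c5c5c5c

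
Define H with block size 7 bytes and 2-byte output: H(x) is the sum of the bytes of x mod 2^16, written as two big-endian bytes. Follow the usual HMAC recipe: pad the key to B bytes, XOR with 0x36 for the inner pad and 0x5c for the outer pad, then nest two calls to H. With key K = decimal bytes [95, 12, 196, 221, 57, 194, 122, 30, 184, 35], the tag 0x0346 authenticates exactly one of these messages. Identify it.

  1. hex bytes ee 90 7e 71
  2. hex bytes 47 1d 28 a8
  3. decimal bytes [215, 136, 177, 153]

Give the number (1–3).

Key decimal bytes [95, 12, 196, 221, 57, 194, 122, 30, 184, 35] = 5f 0c c4 dd 39 c2 7a 1e b8 23 is 10 bytes > B = 7, so hash it first: H(key) = 04 7a, then zero-pad to 7 bytes: K' = 04 7a 00 00 00 00 00.
K' ⊕ ipad = 32 4c 36 36 36 36 36; K' ⊕ opad = 58 26 5c 5c 5c 5c 5c.
m1: inner = H(32 4c 36 36 36 36 36 ee 90 7e 71) = 03 f9; tag = H(58 26 5c 5c 5c 5c 5c 03 f9) = 0346 ← matches
m2: inner = H(32 4c 36 36 36 36 36 47 1d 28 a8) = 02 c0; tag = H(58 26 5c 5c 5c 5c 5c 02 c0) = 030c
m3: inner = H(32 4c 36 36 36 36 36 d7 88 b1 99) = 04 35; tag = H(58 26 5c 5c 5c 5c 5c 04 35) = 0283

1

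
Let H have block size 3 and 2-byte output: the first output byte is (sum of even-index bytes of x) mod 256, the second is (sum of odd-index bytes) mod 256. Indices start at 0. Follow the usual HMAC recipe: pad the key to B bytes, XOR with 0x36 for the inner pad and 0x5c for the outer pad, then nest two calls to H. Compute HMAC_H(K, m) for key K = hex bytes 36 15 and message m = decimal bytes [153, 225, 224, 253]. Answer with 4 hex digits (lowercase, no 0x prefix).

625d

Key hex bytes 36 15 is 2 bytes ≤ B = 3; zero-pad to 3 bytes: K' = 36 15 00.
K' ⊕ ipad = 00 23 36.  K' ⊕ opad = 6a 49 5c.
Inner input = (K'⊕ipad) ∥ m = 00 23 36 ∥ 99 e1 e0 fd.
Inner hash: even-index sum = 532 mod 256 = 20; odd-index sum = 412 mod 256 = 156 → 14 9c.
Outer input = (K'⊕opad) ∥ inner = 6a 49 5c ∥ 14 9c.
Outer hash (tag): even-index sum = 354 mod 256 = 98; odd-index sum = 93 mod 256 = 93 → 62 5d.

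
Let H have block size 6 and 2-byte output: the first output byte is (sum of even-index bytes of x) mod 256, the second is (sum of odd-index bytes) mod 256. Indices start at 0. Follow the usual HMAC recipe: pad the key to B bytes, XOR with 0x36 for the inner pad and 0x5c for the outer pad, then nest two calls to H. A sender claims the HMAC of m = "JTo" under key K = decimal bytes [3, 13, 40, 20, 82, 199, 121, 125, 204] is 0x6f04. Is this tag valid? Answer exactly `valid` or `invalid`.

Key decimal bytes [3, 13, 40, 20, 82, 199, 121, 125, 204] = 03 0d 28 14 52 c7 79 7d cc is 9 bytes > B = 6, so hash it first: H(key) = c2 65, then zero-pad to 6 bytes: K' = c2 65 00 00 00 00.
K' ⊕ ipad = f4 53 36 36 36 36; K' ⊕ opad = 9e 39 5c 5c 5c 5c.
Inner hash: even-index sum = 537 mod 256 = 25; odd-index sum = 275 mod 256 = 19 → 19 13.
Outer hash (recomputed tag): even-index sum = 367 mod 256 = 111; odd-index sum = 260 mod 256 = 4 → 6f 04.
Recomputed tag = 6f04; claimed = 6f04 → match.

valid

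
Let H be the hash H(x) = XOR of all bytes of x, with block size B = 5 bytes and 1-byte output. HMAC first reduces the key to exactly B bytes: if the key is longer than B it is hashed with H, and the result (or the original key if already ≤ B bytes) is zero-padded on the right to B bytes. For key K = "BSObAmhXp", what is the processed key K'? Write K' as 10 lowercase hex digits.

|K| = 9 > B = 5, so first hash the key.
H(K): XOR 42⊕53⊕4f⊕62⊕41⊕6d⊕68⊕58⊕70 = 50.
Zero-pad H(K) = 50 to 5 bytes: K' = 50 00 00 00 00.

5000000000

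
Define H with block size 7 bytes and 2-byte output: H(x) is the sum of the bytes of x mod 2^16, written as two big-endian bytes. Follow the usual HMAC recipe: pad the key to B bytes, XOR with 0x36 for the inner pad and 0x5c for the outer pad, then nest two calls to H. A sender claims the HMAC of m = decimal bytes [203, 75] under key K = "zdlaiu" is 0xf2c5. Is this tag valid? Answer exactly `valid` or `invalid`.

invalid

Key "zdlaiu" = 7a 64 6c 61 69 75 is 6 bytes ≤ B = 7; zero-pad to 7 bytes: K' = 7a 64 6c 61 69 75 00.
K' ⊕ ipad = 4c 52 5a 57 5f 43 36; K' ⊕ opad = 26 38 30 3d 35 29 5c.
Inner hash: sum = 76+82+90+87+95+67+54+203+75 = 829 → 03 3d.
Outer hash (recomputed tag): sum = 38+56+48+61+53+41+92+3+61 = 453 → 01 c5.
Recomputed tag = 01c5; claimed = f2c5 → mismatch.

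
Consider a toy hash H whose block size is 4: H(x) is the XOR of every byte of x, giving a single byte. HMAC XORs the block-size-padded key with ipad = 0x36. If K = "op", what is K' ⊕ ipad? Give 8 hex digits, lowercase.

59463636

Key "op" = 6f 70 is 2 bytes ≤ B = 4; zero-pad to 4 bytes: K' = 6f 70 00 00.
XOR each byte with 0x36: 6f⊕36=59, 70⊕36=46, 00⊕36=36, 00⊕36=36.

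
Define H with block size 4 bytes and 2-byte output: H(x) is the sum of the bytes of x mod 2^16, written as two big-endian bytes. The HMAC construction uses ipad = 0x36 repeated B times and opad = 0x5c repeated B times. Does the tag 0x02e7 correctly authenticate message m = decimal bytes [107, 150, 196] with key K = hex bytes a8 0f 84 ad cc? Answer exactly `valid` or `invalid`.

Key hex bytes a8 0f 84 ad cc is 5 bytes > B = 4, so hash it first: H(key) = 02 b4, then zero-pad to 4 bytes: K' = 02 b4 00 00.
K' ⊕ ipad = 34 82 36 36; K' ⊕ opad = 5e e8 5c 5c.
Inner hash: sum = 52+130+54+54+107+150+196 = 743 → 02 e7.
Outer hash (recomputed tag): sum = 94+232+92+92+2+231 = 743 → 02 e7.
Recomputed tag = 02e7; claimed = 02e7 → match.

valid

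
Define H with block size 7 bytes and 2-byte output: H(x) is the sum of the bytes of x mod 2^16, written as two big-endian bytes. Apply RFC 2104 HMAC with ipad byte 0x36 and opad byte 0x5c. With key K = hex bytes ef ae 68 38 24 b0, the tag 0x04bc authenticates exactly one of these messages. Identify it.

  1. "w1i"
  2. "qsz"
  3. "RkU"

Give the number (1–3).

Key hex bytes ef ae 68 38 24 b0 is 6 bytes ≤ B = 7; zero-pad to 7 bytes: K' = ef ae 68 38 24 b0 00.
K' ⊕ ipad = d9 98 5e 0e 12 86 36; K' ⊕ opad = b3 f2 34 64 78 ec 5c.
m1: inner = H(d9 98 5e 0e 12 86 36 77 31 69) = 03 bc; tag = H(b3 f2 34 64 78 ec 5c 03 bc) = 04bc ← matches
m2: inner = H(d9 98 5e 0e 12 86 36 71 73 7a) = 04 09; tag = H(b3 f2 34 64 78 ec 5c 04 09) = 040a
m3: inner = H(d9 98 5e 0e 12 86 36 52 6b 55) = 03 bd; tag = H(b3 f2 34 64 78 ec 5c 03 bd) = 04bd

1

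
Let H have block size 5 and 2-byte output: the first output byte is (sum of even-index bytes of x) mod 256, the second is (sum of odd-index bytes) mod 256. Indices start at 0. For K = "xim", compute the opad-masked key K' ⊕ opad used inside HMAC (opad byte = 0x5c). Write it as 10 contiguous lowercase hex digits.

2435315c5c

Key "xim" = 78 69 6d is 3 bytes ≤ B = 5; zero-pad to 5 bytes: K' = 78 69 6d 00 00.
XOR each byte with 0x5c: 78⊕5c=24, 69⊕5c=35, 6d⊕5c=31, 00⊕5c=5c, 00⊕5c=5c.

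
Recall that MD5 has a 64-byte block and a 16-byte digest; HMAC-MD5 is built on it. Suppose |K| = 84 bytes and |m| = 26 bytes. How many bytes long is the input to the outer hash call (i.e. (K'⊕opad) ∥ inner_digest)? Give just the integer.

Key is 84 > 64 bytes, so it is hashed to 16 bytes then zero-padded to 64: |K'| = 64.
Outer input = (K'⊕opad) ∥ H(inner) → 64 + 16 = 80 bytes.

80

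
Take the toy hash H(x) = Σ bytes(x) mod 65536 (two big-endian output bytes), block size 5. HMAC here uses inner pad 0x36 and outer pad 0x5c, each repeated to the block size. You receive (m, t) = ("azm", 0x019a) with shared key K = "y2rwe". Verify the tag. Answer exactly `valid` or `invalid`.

Key "y2rwe" = 79 32 72 77 65 is exactly B = 5 bytes: K' = 79 32 72 77 65.
K' ⊕ ipad = 4f 04 44 41 53; K' ⊕ opad = 25 6e 2e 2b 39.
Inner hash: sum = 79+4+68+65+83+97+122+109 = 627 → 02 73.
Outer hash (recomputed tag): sum = 37+110+46+43+57+2+115 = 410 → 01 9a.
Recomputed tag = 019a; claimed = 019a → match.

valid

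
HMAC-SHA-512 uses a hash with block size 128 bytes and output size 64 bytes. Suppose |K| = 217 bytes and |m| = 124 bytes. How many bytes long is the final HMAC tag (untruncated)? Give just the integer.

The tag is one SHA-512 digest: 64 bytes.

64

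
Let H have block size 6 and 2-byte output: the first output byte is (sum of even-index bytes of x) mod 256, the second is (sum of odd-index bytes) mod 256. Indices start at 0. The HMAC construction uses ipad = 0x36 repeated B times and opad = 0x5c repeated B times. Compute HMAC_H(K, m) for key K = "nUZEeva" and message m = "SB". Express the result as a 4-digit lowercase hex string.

Key "nUZEeva" = 6e 55 5a 45 65 76 61 is 7 bytes > B = 6, so hash it first: H(key) = 8e 10, then zero-pad to 6 bytes: K' = 8e 10 00 00 00 00.
K' ⊕ ipad = b8 26 36 36 36 36.  K' ⊕ opad = d2 4c 5c 5c 5c 5c.
Inner input = (K'⊕ipad) ∥ m = b8 26 36 36 36 36 ∥ 53 42.
Inner hash: even-index sum = 375 mod 256 = 119; odd-index sum = 212 mod 256 = 212 → 77 d4.
Outer input = (K'⊕opad) ∥ inner = d2 4c 5c 5c 5c 5c ∥ 77 d4.
Outer hash (tag): even-index sum = 513 mod 256 = 1; odd-index sum = 472 mod 256 = 216 → 01 d8.

01d8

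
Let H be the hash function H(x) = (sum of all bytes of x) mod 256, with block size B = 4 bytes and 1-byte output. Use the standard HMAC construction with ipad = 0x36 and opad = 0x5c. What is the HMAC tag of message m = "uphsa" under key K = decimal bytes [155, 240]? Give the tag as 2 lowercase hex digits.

Key decimal bytes [155, 240] = 9b f0 is 2 bytes ≤ B = 4; zero-pad to 4 bytes: K' = 9b f0 00 00.
K' ⊕ ipad = ad c6 36 36.  K' ⊕ opad = c7 ac 5c 5c.
Inner input = (K'⊕ipad) ∥ m = ad c6 36 36 ∥ 75 70 68 73 61.
Inner hash: sum = 173+198+54+54+117+112+104+115+97 = 1024; mod 256 = 0 → 00.
Outer input = (K'⊕opad) ∥ inner = c7 ac 5c 5c ∥ 00.
Outer hash (tag): sum = 199+172+92+92+0 = 555; mod 256 = 43 → 2b.

2b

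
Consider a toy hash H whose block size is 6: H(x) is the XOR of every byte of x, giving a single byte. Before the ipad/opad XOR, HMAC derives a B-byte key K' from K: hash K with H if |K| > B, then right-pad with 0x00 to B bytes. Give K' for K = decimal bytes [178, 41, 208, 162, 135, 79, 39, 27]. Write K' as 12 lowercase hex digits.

1d0000000000

|K| = 8 > B = 6, so first hash the key.
H(K): XOR b2⊕29⊕d0⊕a2⊕87⊕4f⊕27⊕1b = 1d.
Zero-pad H(K) = 1d to 6 bytes: K' = 1d 00 00 00 00 00.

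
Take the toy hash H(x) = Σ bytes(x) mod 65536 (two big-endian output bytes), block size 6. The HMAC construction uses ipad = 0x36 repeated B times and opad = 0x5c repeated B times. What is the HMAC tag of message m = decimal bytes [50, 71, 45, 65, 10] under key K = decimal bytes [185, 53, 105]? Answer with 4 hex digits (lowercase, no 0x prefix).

031d

Key decimal bytes [185, 53, 105] = b9 35 69 is 3 bytes ≤ B = 6; zero-pad to 6 bytes: K' = b9 35 69 00 00 00.
K' ⊕ ipad = 8f 03 5f 36 36 36.  K' ⊕ opad = e5 69 35 5c 5c 5c.
Inner input = (K'⊕ipad) ∥ m = 8f 03 5f 36 36 36 ∥ 32 47 2d 41 0a.
Inner hash: sum = 143+3+95+54+54+54+50+71+45+65+10 = 644 → 02 84.
Outer input = (K'⊕opad) ∥ inner = e5 69 35 5c 5c 5c ∥ 02 84.
Outer hash (tag): sum = 229+105+53+92+92+92+2+132 = 797 → 03 1d.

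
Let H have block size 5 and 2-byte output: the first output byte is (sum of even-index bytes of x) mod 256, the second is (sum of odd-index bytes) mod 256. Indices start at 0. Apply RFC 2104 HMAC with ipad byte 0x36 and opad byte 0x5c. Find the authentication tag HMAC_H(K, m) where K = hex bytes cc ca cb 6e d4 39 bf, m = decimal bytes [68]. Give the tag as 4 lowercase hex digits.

ef11

Key hex bytes cc ca cb 6e d4 39 bf is 7 bytes > B = 5, so hash it first: H(key) = 2a 71, then zero-pad to 5 bytes: K' = 2a 71 00 00 00.
K' ⊕ ipad = 1c 47 36 36 36.  K' ⊕ opad = 76 2d 5c 5c 5c.
Inner input = (K'⊕ipad) ∥ m = 1c 47 36 36 36 ∥ 44.
Inner hash: even-index sum = 136 mod 256 = 136; odd-index sum = 193 mod 256 = 193 → 88 c1.
Outer input = (K'⊕opad) ∥ inner = 76 2d 5c 5c 5c ∥ 88 c1.
Outer hash (tag): even-index sum = 495 mod 256 = 239; odd-index sum = 273 mod 256 = 17 → ef 11.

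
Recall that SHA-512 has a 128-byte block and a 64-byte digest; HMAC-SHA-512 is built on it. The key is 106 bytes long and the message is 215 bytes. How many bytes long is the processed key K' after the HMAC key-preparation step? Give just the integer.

Key is 106 ≤ 128 bytes, zero-padded: |K'| = 128.

128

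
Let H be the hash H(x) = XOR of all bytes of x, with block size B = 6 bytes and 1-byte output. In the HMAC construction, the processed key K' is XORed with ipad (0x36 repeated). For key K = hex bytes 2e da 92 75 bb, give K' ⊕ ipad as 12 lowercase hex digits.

Key hex bytes 2e da 92 75 bb is 5 bytes ≤ B = 6; zero-pad to 6 bytes: K' = 2e da 92 75 bb 00.
XOR each byte with 0x36: 2e⊕36=18, da⊕36=ec, 92⊕36=a4, 75⊕36=43, bb⊕36=8d, 00⊕36=36.

18eca4438d36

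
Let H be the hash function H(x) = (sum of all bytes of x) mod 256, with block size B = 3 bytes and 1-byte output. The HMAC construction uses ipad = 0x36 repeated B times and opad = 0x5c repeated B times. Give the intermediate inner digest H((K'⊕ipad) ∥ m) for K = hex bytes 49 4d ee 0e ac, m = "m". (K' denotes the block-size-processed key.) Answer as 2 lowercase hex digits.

Key hex bytes 49 4d ee 0e ac is 5 bytes > B = 3, so hash it first: H(key) = 3e, then zero-pad to 3 bytes: K' = 3e 00 00.
K' ⊕ ipad = 08 36 36.
Inner input = 08 36 36 ∥ 6d.
Inner hash: sum = 8+54+54+109 = 225 → e1.

e1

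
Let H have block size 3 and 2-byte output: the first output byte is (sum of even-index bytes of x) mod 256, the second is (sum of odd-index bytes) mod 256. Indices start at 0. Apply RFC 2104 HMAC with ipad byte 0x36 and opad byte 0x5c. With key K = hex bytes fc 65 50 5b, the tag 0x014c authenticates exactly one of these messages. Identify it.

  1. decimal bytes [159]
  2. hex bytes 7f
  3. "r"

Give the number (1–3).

Key hex bytes fc 65 50 5b is 4 bytes > B = 3, so hash it first: H(key) = 4c c0, then zero-pad to 3 bytes: K' = 4c c0 00.
K' ⊕ ipad = 7a f6 36; K' ⊕ opad = 10 9c 5c.
m1: inner = H(7a f6 36 9f) = b0 95; tag = H(10 9c 5c b0 95) = 014c ← matches
m2: inner = H(7a f6 36 7f) = b0 75; tag = H(10 9c 5c b0 75) = e14c
m3: inner = H(7a f6 36 72) = b0 68; tag = H(10 9c 5c b0 68) = d44c

1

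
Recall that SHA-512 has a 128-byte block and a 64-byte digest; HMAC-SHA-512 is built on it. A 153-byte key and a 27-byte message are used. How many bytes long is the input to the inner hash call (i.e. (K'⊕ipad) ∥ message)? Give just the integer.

Key is 153 > 128 bytes, so it is hashed to 64 bytes then zero-padded to 128: |K'| = 128.
Inner input = (K'⊕ipad) ∥ m → 128 + 27 = 155 bytes.

155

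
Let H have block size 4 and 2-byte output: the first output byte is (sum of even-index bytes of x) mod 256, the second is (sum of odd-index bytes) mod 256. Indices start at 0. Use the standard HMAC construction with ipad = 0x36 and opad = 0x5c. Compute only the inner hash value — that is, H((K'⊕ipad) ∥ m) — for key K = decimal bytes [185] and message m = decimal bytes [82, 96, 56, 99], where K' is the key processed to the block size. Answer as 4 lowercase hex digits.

Key decimal bytes [185] = b9 is 1 byte ≤ B = 4; zero-pad to 4 bytes: K' = b9 00 00 00.
K' ⊕ ipad = 8f 36 36 36.
Inner input = 8f 36 36 36 ∥ 52 60 38 63.
Inner hash: even-index sum = 335 mod 256 = 79; odd-index sum = 303 mod 256 = 47 → 4f 2f.

4f2f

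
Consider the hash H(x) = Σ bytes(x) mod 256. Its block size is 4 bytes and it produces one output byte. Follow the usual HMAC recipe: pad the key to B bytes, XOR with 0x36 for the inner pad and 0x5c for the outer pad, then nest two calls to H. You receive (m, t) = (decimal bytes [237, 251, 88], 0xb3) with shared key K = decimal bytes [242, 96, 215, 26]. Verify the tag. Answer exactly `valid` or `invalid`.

Key decimal bytes [242, 96, 215, 26] = f2 60 d7 1a is exactly B = 4 bytes: K' = f2 60 d7 1a.
K' ⊕ ipad = c4 56 e1 2c; K' ⊕ opad = ae 3c 8b 46.
Inner hash: sum = 196+86+225+44+237+251+88 = 1127; mod 256 = 103 → 67.
Outer hash (recomputed tag): sum = 174+60+139+70+103 = 546; mod 256 = 34 → 22.
Recomputed tag = 22; claimed = b3 → mismatch.

invalid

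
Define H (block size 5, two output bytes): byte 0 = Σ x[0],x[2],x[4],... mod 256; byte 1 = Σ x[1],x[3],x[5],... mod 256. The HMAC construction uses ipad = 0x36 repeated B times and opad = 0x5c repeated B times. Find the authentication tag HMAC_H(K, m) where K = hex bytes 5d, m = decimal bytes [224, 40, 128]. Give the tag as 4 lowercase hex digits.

Key hex bytes 5d is 1 byte ≤ B = 5; zero-pad to 5 bytes: K' = 5d 00 00 00 00.
K' ⊕ ipad = 6b 36 36 36 36.  K' ⊕ opad = 01 5c 5c 5c 5c.
Inner input = (K'⊕ipad) ∥ m = 6b 36 36 36 36 ∥ e0 28 80.
Inner hash: even-index sum = 255 mod 256 = 255; odd-index sum = 460 mod 256 = 204 → ff cc.
Outer input = (K'⊕opad) ∥ inner = 01 5c 5c 5c 5c ∥ ff cc.
Outer hash (tag): even-index sum = 389 mod 256 = 133; odd-index sum = 439 mod 256 = 183 → 85 b7.

85b7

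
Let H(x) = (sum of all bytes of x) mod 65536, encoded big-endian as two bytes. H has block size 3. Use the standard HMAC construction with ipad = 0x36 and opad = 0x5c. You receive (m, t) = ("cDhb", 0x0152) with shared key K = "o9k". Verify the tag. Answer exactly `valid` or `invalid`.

invalid

Key "o9k" = 6f 39 6b is exactly B = 3 bytes: K' = 6f 39 6b.
K' ⊕ ipad = 59 0f 5d; K' ⊕ opad = 33 65 37.
Inner hash: sum = 89+15+93+99+68+104+98 = 566 → 02 36.
Outer hash (recomputed tag): sum = 51+101+55+2+54 = 263 → 01 07.
Recomputed tag = 0107; claimed = 0152 → mismatch.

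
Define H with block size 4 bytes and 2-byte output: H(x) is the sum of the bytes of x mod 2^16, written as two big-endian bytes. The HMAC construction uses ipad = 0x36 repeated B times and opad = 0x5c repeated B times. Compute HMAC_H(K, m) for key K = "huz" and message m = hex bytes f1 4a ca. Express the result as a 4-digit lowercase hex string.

010a

Key "huz" = 68 75 7a is 3 bytes ≤ B = 4; zero-pad to 4 bytes: K' = 68 75 7a 00.
K' ⊕ ipad = 5e 43 4c 36.  K' ⊕ opad = 34 29 26 5c.
Inner input = (K'⊕ipad) ∥ m = 5e 43 4c 36 ∥ f1 4a ca.
Inner hash: sum = 94+67+76+54+241+74+202 = 808 → 03 28.
Outer input = (K'⊕opad) ∥ inner = 34 29 26 5c ∥ 03 28.
Outer hash (tag): sum = 52+41+38+92+3+40 = 266 → 01 0a.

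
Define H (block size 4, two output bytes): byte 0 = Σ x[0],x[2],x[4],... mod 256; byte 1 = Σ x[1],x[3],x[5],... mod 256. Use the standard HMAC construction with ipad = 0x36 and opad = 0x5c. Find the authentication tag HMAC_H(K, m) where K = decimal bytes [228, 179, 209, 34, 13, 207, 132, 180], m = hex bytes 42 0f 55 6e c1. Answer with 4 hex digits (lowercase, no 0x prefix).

Key decimal bytes [228, 179, 209, 34, 13, 207, 132, 180] = e4 b3 d1 22 0d cf 84 b4 is 8 bytes > B = 4, so hash it first: H(key) = 46 58, then zero-pad to 4 bytes: K' = 46 58 00 00.
K' ⊕ ipad = 70 6e 36 36.  K' ⊕ opad = 1a 04 5c 5c.
Inner input = (K'⊕ipad) ∥ m = 70 6e 36 36 ∥ 42 0f 55 6e c1.
Inner hash: even-index sum = 510 mod 256 = 254; odd-index sum = 289 mod 256 = 33 → fe 21.
Outer input = (K'⊕opad) ∥ inner = 1a 04 5c 5c ∥ fe 21.
Outer hash (tag): even-index sum = 372 mod 256 = 116; odd-index sum = 129 mod 256 = 129 → 74 81.

7481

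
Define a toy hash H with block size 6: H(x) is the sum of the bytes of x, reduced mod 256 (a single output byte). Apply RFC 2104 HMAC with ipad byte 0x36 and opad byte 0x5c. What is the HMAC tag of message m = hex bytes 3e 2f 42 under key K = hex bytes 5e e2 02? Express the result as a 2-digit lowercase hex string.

Key hex bytes 5e e2 02 is 3 bytes ≤ B = 6; zero-pad to 6 bytes: K' = 5e e2 02 00 00 00.
K' ⊕ ipad = 68 d4 34 36 36 36.  K' ⊕ opad = 02 be 5e 5c 5c 5c.
Inner input = (K'⊕ipad) ∥ m = 68 d4 34 36 36 36 ∥ 3e 2f 42.
Inner hash: sum = 104+212+52+54+54+54+62+47+66 = 705; mod 256 = 193 → c1.
Outer input = (K'⊕opad) ∥ inner = 02 be 5e 5c 5c 5c ∥ c1.
Outer hash (tag): sum = 2+190+94+92+92+92+193 = 755; mod 256 = 243 → f3.

f3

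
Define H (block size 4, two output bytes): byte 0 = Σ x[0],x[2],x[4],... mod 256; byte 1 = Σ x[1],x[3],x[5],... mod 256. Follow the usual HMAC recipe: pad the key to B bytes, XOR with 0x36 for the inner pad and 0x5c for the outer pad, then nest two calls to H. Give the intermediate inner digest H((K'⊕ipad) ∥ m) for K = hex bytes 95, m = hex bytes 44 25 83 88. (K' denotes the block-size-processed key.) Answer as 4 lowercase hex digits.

a019

Key hex bytes 95 is 1 byte ≤ B = 4; zero-pad to 4 bytes: K' = 95 00 00 00.
K' ⊕ ipad = a3 36 36 36.
Inner input = a3 36 36 36 ∥ 44 25 83 88.
Inner hash: even-index sum = 416 mod 256 = 160; odd-index sum = 281 mod 256 = 25 → a0 19.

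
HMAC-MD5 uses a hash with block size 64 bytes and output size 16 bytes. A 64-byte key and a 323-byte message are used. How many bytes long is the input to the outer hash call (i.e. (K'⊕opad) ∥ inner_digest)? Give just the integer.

Key is 64 ≤ 64 bytes, zero-padded: |K'| = 64.
Outer input = (K'⊕opad) ∥ H(inner) → 64 + 16 = 80 bytes.

80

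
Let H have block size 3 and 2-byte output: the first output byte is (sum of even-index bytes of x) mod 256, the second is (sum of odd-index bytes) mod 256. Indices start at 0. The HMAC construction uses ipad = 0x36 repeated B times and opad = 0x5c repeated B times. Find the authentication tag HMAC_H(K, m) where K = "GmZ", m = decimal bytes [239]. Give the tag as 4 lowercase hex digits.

Key "GmZ" = 47 6d 5a is exactly B = 3 bytes: K' = 47 6d 5a.
K' ⊕ ipad = 71 5b 6c.  K' ⊕ opad = 1b 31 06.
Inner input = (K'⊕ipad) ∥ m = 71 5b 6c ∥ ef.
Inner hash: even-index sum = 221 mod 256 = 221; odd-index sum = 330 mod 256 = 74 → dd 4a.
Outer input = (K'⊕opad) ∥ inner = 1b 31 06 ∥ dd 4a.
Outer hash (tag): even-index sum = 107 mod 256 = 107; odd-index sum = 270 mod 256 = 14 → 6b 0e.

6b0e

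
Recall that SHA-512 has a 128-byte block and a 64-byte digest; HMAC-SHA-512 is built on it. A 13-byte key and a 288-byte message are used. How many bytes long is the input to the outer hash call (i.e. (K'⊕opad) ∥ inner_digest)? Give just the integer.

192

Key is 13 ≤ 128 bytes, zero-padded: |K'| = 128.
Outer input = (K'⊕opad) ∥ H(inner) → 128 + 64 = 192 bytes.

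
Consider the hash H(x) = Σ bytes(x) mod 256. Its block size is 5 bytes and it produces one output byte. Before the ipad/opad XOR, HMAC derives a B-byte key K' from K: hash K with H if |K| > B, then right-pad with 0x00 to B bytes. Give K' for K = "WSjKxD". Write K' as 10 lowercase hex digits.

|K| = 6 > B = 5, so first hash the key.
H(K): sum = 87+83+106+75+120+68 = 539; mod 256 = 27 → 1b.
Zero-pad H(K) = 1b to 5 bytes: K' = 1b 00 00 00 00.

1b00000000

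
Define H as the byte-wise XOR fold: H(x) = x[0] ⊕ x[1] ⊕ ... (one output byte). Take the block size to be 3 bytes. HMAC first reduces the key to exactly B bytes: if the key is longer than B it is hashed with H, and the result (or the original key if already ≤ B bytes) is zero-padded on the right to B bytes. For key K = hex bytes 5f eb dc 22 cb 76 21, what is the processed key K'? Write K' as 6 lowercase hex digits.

|K| = 7 > B = 3, so first hash the key.
H(K): XOR 5f⊕eb⊕dc⊕22⊕cb⊕76⊕21 = d6.
Zero-pad H(K) = d6 to 3 bytes: K' = d6 00 00.

d60000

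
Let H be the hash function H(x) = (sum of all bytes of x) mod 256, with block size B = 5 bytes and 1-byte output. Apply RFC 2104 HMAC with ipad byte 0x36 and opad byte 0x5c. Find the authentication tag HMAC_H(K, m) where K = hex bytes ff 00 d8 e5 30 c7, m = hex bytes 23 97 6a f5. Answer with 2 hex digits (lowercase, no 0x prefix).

d5

Key hex bytes ff 00 d8 e5 30 c7 is 6 bytes > B = 5, so hash it first: H(key) = b3, then zero-pad to 5 bytes: K' = b3 00 00 00 00.
K' ⊕ ipad = 85 36 36 36 36.  K' ⊕ opad = ef 5c 5c 5c 5c.
Inner input = (K'⊕ipad) ∥ m = 85 36 36 36 36 ∥ 23 97 6a f5.
Inner hash: sum = 133+54+54+54+54+35+151+106+245 = 886; mod 256 = 118 → 76.
Outer input = (K'⊕opad) ∥ inner = ef 5c 5c 5c 5c ∥ 76.
Outer hash (tag): sum = 239+92+92+92+92+118 = 725; mod 256 = 213 → d5.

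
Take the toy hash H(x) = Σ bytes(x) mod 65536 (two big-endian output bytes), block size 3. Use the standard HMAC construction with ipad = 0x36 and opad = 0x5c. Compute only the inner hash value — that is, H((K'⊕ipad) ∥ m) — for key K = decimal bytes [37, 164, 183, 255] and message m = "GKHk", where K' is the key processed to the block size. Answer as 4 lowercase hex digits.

01f8

Key decimal bytes [37, 164, 183, 255] = 25 a4 b7 ff is 4 bytes > B = 3, so hash it first: H(key) = 02 7f, then zero-pad to 3 bytes: K' = 02 7f 00.
K' ⊕ ipad = 34 49 36.
Inner input = 34 49 36 ∥ 47 4b 48 6b.
Inner hash: sum = 52+73+54+71+75+72+107 = 504 → 01 f8.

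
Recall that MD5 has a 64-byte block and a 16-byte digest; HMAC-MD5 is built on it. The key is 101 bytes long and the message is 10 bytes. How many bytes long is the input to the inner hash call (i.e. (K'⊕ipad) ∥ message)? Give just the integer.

74

Key is 101 > 64 bytes, so it is hashed to 16 bytes then zero-padded to 64: |K'| = 64.
Inner input = (K'⊕ipad) ∥ m → 64 + 10 = 74 bytes.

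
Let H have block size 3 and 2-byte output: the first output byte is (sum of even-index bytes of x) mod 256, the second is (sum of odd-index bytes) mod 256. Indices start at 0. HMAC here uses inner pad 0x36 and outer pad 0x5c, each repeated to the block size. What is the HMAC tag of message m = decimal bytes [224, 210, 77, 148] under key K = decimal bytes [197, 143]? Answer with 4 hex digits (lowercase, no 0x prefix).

db62

Key decimal bytes [197, 143] = c5 8f is 2 bytes ≤ B = 3; zero-pad to 3 bytes: K' = c5 8f 00.
K' ⊕ ipad = f3 b9 36.  K' ⊕ opad = 99 d3 5c.
Inner input = (K'⊕ipad) ∥ m = f3 b9 36 ∥ e0 d2 4d 94.
Inner hash: even-index sum = 655 mod 256 = 143; odd-index sum = 486 mod 256 = 230 → 8f e6.
Outer input = (K'⊕opad) ∥ inner = 99 d3 5c ∥ 8f e6.
Outer hash (tag): even-index sum = 475 mod 256 = 219; odd-index sum = 354 mod 256 = 98 → db 62.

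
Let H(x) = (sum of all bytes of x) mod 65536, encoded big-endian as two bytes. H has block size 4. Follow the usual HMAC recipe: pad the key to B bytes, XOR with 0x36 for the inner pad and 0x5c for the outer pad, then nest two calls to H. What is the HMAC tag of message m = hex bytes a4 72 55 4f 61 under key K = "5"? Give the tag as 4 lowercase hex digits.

023f

Key "5" = 35 is 1 byte ≤ B = 4; zero-pad to 4 bytes: K' = 35 00 00 00.
K' ⊕ ipad = 03 36 36 36.  K' ⊕ opad = 69 5c 5c 5c.
Inner input = (K'⊕ipad) ∥ m = 03 36 36 36 ∥ a4 72 55 4f 61.
Inner hash: sum = 3+54+54+54+164+114+85+79+97 = 704 → 02 c0.
Outer input = (K'⊕opad) ∥ inner = 69 5c 5c 5c ∥ 02 c0.
Outer hash (tag): sum = 105+92+92+92+2+192 = 575 → 02 3f.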